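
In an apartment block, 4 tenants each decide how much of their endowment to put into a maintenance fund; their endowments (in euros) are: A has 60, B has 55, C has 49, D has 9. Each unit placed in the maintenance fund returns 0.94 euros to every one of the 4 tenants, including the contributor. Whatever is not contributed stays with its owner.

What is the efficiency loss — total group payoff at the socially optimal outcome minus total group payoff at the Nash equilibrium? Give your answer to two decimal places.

The private return per contributed unit is 0.94 < 1 for everyone, so the Nash equilibrium is zero contribution and the group total is Σ E_j = 60 + 55 + 49 + 9 = 173.
Each contributed unit returns 3.760 to the group, so the social optimum is full contribution by everyone: group total = 3.760 × 173 = 650.48.
Efficiency loss = (3.760 − 1) × 173 = 477.48.

477.48 euros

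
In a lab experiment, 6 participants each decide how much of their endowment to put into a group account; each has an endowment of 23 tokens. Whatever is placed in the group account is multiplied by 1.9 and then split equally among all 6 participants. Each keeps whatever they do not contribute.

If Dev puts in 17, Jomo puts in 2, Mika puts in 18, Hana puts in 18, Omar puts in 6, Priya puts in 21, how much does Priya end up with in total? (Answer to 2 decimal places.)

Total contributed: 17 + 2 + 18 + 18 + 6 + 21 = 82.
Each receives 1.9 × 82 / 6 = 25.97 from the group account.
Priya keeps 23 − 21 = 2, so Priya's payoff is 2 + 25.97 = 27.97.

27.97 tokens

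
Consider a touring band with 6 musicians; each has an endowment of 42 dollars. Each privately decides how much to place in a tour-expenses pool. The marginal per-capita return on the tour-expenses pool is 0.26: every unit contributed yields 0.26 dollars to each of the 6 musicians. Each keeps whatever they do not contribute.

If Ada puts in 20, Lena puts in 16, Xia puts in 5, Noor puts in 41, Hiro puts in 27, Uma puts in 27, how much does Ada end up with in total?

57.36 dollars

Total contributed: 20 + 16 + 5 + 41 + 27 + 27 = 136.
Each receives 0.26 × 136 = 35.36 from the tour-expenses pool.
Ada keeps 42 − 20 = 22, so Ada's payoff is 22 + 35.36 = 57.36.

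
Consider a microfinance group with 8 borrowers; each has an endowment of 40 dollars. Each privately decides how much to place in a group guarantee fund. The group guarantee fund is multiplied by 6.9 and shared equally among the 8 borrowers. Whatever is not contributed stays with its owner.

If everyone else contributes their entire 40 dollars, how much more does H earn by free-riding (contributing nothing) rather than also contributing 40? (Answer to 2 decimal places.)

5.50 dollars

Switching from a contribution of 40 to 0 lets H keep an extra 40 dollars, but lowers the group guarantee fund by 40, which costs H their own share of that drop: 6.9/8 × 40 = 34.50.
Net gain = 40 − 34.50 = 5.50. The private return per contributed unit (0.8625) is below 1, so free-riding is indeed the best response regardless of what the others do.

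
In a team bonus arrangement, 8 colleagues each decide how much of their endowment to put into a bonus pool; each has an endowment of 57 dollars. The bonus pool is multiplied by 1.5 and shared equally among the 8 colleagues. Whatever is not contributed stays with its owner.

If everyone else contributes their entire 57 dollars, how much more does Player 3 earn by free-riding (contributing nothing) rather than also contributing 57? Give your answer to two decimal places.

Switching from a contribution of 57 to 0 lets Player 3 keep an extra 57 dollars, but lowers the bonus pool by 57, which costs Player 3 their own share of that drop: 1.5/8 × 57 = 10.69.
Net gain = 57 − 10.69 = 46.31. The private return per contributed unit (0.1875) is below 1, so free-riding is indeed the best response regardless of what the others do.

46.31 dollars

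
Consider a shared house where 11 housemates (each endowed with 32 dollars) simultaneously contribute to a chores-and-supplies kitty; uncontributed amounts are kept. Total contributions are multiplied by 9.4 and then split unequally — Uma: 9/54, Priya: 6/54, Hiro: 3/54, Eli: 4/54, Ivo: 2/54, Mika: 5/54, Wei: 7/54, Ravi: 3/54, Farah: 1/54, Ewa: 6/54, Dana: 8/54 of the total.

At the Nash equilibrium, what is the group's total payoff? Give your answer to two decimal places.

Player j's private return per contributed unit is 9.4 × (j's share). Contributing is weakly dominant for j when that share is at least 1/9.4 = 0.1064, and contributing 0 is dominant otherwise.
The shares above 0.1064 belong to Uma, Priya, Wei, Ewa and Dana, contributing 32 each; the remaining 6 contribute 0. Total contributed: 160.
The chores-and-supplies kitty pays out 9.4 × 160 = 1504.00 in total (split across the unequal shares, but the aggregate is all that matters for the group sum).
The 6 free-riders keep 32 each, adding 192. Group total = 192 + 1504.00 = 1696.00.

1696.00 dollars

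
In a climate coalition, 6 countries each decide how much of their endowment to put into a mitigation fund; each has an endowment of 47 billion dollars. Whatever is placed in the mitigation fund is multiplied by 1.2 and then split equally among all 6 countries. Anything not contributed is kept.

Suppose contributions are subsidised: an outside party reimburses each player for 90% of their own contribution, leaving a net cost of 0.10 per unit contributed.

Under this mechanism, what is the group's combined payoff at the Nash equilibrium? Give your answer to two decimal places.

592.20 billion dollars

The effective private return per unit is now (1.2/6) / 0.10 = 2.0000 > 1, so every player's dominant strategy flips to full contribution.
At the Nash equilibrium everyone contributes 47. Group total payoff = 6 × (47 × 0.90 + 1.2 × 47) = 592.20.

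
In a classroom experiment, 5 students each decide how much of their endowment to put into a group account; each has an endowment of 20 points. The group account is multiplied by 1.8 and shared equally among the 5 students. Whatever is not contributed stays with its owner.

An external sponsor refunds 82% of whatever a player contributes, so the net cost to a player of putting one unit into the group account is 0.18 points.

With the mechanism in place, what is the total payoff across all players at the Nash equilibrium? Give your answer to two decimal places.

With the mechanism, a contributed unit returns (1.8/5) / 0.18 = 2.0000 per unit of net cost to the contributor — now above 1 — so contributing fully is weakly dominant for every player.
At the Nash equilibrium everyone contributes 20. Group total payoff = 5 × (20 × 0.82 + 1.8 × 20) = 262.00.

262.00 points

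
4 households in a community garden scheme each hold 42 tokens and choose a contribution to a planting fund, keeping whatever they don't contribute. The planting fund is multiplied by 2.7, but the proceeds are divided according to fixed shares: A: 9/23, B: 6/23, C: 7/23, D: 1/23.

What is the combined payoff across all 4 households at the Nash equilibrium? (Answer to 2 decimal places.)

239.40 tokens

Player j's private return per contributed unit is 2.7 × (j's share). Contributing is weakly dominant for j when that share is at least 1/2.7 = 0.3704, and contributing 0 is dominant otherwise.
The only share above 0.3704 is A's 9/23, contributing 42; the remaining 3 contribute 0. Total contributed: 42.
The planting fund pays out 2.7 × 42 = 113.40 in total (split across the unequal shares, but the aggregate is all that matters for the group sum).
The 3 free-riders keep 42 each, adding 126. Group total = 126 + 113.40 = 239.40.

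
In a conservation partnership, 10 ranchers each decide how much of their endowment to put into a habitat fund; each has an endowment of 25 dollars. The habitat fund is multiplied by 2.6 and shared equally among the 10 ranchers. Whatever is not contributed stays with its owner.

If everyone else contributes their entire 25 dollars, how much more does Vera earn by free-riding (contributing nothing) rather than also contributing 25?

18.50 dollars

Switching from a contribution of 25 to 0 lets Vera keep an extra 25 dollars, but lowers the habitat fund by 25, which costs Vera their own share of that drop: 2.6/10 × 25 = 6.50.
Net gain = 25 − 6.50 = 18.50. The private return per contributed unit (0.2600) is below 1, so free-riding is indeed the best response regardless of what the others do.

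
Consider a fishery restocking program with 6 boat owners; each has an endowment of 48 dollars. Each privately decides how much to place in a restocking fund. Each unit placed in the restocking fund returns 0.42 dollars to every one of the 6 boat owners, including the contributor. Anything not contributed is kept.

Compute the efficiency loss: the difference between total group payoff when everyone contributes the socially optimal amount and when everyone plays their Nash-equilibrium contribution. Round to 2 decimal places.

437.76 dollars

The private return per contributed unit is 0.42 < 1, so contributing 0 is dominant for every player. At the Nash equilibrium everyone keeps their 48, and the group total is 6 × 48 = 288.
Each contributed unit returns 2.520 to the group as a whole (0.42 to each of 6 players), which exceeds 1, so the social optimum is full contribution: group total = 2.520 × 288 = 725.76.
Efficiency loss = 725.76 − 288 = 437.76.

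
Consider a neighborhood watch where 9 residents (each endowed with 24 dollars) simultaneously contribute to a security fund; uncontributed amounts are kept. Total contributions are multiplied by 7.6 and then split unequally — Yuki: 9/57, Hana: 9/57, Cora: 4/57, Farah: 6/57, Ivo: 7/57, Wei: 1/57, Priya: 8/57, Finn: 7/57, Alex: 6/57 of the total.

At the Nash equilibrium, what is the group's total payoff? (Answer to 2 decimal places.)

691.20 dollars

Player j's private return per contributed unit is 7.6 × (j's share). Contributing is weakly dominant for j when that share is at least 1/7.6 = 0.1316, and contributing 0 is dominant otherwise.
Yuki, Hana and Priya clear that bar, contributing 24 each; the remaining 6 contribute 0. Total contributed: 72.
The security fund pays out 7.6 × 72 = 547.20 in total (split across the unequal shares, but the aggregate is all that matters for the group sum).
The 6 free-riders keep 24 each, adding 144. Group total = 144 + 547.20 = 691.20.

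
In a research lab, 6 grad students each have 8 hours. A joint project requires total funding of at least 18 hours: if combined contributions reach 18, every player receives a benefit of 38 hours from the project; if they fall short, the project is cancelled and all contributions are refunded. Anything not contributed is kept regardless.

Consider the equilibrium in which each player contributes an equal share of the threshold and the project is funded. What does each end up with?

43 hours

Equal share of the threshold: 18/6 = 3.
At this profile no one gains by cutting their contribution: any cut drops the total below 18, the project is cancelled, contributions are refunded, and the deviator ends with 8, which is less than 8 − 3 + 38 = 43. Contributing more than 3 just wastes the excess. So contributing exactly 3 is a best response.
Each player's payoff: 8 − 3 + 38 = 43.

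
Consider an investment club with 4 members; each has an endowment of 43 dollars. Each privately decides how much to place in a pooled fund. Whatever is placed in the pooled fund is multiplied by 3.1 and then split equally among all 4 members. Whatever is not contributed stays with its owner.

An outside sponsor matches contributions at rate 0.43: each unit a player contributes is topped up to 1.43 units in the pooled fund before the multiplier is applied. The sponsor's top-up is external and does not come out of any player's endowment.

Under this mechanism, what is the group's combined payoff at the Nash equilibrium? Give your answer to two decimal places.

762.48 dollars

With the mechanism, a contributed unit returns 3.1 × 1.43 / 4 = 1.1083 per unit of net cost to the contributor — now above 1 — so contributing fully is weakly dominant for every player.
So the Nash equilibrium is full contribution by all 4; the group earns 3.1 × 1.43 × 172 = 762.48.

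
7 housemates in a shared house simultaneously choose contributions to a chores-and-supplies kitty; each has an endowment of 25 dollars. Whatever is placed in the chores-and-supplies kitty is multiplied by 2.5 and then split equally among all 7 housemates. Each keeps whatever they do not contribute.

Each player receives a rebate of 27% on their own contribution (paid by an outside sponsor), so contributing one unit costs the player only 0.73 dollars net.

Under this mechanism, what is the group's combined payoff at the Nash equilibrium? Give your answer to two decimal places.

175.00 dollars

With the mechanism, a contributed unit returns (2.5/7) / 0.73 = 0.4892 per unit of net cost — still below 1 — so contributing 0 remains dominant for every player.
At the Nash equilibrium no one contributes; group total payoff = 7 × 25 = 175.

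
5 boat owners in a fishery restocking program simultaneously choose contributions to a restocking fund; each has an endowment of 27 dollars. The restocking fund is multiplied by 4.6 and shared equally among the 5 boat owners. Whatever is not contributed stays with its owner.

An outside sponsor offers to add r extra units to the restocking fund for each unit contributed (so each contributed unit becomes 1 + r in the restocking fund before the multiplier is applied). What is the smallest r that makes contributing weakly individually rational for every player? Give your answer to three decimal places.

With matching at rate r, one contributed unit becomes (1 + r) in the restocking fund and returns 4.6 × (1 + r) / 5 to the contributor.
Setting this equal to 1: 1 + r = 5/4.6 = 1.0870.
So the minimum matching rate is r = 1.0870 − 1 = 0.087.

0.087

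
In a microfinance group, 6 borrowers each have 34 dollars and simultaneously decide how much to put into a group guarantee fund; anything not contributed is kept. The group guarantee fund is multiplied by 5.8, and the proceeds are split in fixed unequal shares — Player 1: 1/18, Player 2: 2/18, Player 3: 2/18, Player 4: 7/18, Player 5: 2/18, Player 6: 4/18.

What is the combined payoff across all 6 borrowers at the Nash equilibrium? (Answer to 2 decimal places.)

530.40 dollars

A player with share s gets back 5.8·s per unit contributed, so full contribution is dominant for anyone with s > 1/5.8 = 0.1724 and zero contribution is dominant for anyone below.
The shares above 0.1724 belong to Player 4 and Player 6, contributing 34 each; the remaining 4 contribute 0. Total contributed: 68.
The group guarantee fund pays out 5.8 × 68 = 394.40 in total (split across the unequal shares, but the aggregate is all that matters for the group sum).
The 4 free-riders keep 34 each, adding 136. Group total = 136 + 394.40 = 530.40.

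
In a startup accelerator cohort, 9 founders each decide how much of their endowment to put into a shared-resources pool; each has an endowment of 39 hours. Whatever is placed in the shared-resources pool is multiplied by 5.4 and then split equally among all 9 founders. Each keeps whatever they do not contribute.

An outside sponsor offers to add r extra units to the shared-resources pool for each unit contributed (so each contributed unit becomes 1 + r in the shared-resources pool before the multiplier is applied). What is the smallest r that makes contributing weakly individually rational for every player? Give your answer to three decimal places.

With matching at rate r, one contributed unit becomes (1 + r) in the shared-resources pool and returns 5.4 × (1 + r) / 9 to the contributor.
Setting this equal to 1: 1 + r = 9/5.4 = 1.6667.
So the minimum matching rate is r = 1.6667 − 1 = 0.667.

0.667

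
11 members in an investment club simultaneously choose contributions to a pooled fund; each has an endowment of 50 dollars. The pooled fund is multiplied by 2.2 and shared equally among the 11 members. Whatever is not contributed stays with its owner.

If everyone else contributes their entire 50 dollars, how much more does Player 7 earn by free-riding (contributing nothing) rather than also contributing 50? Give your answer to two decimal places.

40.00 dollars

Switching from a contribution of 50 to 0 lets Player 7 keep an extra 50 dollars, but lowers the pooled fund by 50, which costs Player 7 their own share of that drop: 2.2/11 × 50 = 10.00.
Net gain = 50 − 10.00 = 40.00. The private return per contributed unit (0.2000) is below 1, so free-riding is indeed the best response regardless of what the others do.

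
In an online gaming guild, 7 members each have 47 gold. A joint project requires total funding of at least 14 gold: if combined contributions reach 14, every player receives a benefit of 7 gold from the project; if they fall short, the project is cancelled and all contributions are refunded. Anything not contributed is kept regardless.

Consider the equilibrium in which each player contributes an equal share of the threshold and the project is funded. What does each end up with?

52 gold

Equal share of the threshold: 14/7 = 2.
At this profile no one gains by cutting their contribution: any cut drops the total below 14, the project is cancelled, contributions are refunded, and the deviator ends with 47, which is less than 47 − 2 + 7 = 52. Contributing more than 2 just wastes the excess. So contributing exactly 2 is a best response.
Each player's payoff: 47 − 2 + 7 = 52.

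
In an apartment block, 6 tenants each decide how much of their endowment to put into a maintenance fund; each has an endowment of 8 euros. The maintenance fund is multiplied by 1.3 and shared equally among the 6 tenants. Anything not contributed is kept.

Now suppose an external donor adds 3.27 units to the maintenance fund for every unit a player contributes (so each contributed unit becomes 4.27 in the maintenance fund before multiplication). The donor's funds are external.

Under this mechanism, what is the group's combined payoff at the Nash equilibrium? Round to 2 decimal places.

The effective private return is 1.3 × 4.27 / 6 = 0.9252, which is still under 1, so the mechanism doesn't change anyone's dominant strategy: zero contribution.
Everyone keeps their endowment and the group total is 6 × 8 = 48.

48.00 euros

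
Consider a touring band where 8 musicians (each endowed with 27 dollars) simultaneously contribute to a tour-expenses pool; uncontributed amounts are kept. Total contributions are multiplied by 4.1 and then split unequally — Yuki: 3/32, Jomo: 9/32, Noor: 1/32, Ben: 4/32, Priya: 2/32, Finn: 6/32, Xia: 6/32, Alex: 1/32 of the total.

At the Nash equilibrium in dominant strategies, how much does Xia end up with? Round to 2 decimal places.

47.76 dollars

Each unit j contributes comes back to j as 4.1 × (j's share), so j prefers to contribute only if that share exceeds 1/4.1 = 0.2439; otherwise keeping the unit dominates.
Jomo alone (share 9/32) is above the threshold, contributing 27; the remaining 7 contribute 0. Total contributed: 27.
Xia keeps 27 and receives 4.1 × 27 × 6/32 = 20.76 from the tour-expenses pool, for a payoff of 47.76.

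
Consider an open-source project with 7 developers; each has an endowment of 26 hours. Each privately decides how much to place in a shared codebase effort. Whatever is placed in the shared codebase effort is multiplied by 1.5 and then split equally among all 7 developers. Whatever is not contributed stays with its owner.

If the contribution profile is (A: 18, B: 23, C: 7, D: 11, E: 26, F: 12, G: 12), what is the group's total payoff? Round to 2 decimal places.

Total contributed: 18 + 23 + 7 + 11 + 26 + 12 + 12 = 109; total kept: 7 × 26 − 109 = 73.
The shared codebase effort pays out 1.5 × 109 = 163.50 in aggregate.
Group total = 73 + 163.50 = 236.50.

236.50 hours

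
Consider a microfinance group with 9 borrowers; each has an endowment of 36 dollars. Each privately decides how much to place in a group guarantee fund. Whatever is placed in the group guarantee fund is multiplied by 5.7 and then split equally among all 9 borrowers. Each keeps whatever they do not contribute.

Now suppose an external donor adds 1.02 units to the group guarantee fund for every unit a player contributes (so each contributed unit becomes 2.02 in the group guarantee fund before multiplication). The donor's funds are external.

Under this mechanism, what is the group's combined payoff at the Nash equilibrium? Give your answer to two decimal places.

3730.54 dollars

Under the mechanism each unit contributed yields 5.7 × 2.02 / 9 = 1.2793 back to its contributor per unit of net cost, which exceeds 1, making full contribution the dominant choice for everyone.
So the Nash equilibrium is full contribution by all 9; the group earns 5.7 × 2.02 × 324 = 3730.54.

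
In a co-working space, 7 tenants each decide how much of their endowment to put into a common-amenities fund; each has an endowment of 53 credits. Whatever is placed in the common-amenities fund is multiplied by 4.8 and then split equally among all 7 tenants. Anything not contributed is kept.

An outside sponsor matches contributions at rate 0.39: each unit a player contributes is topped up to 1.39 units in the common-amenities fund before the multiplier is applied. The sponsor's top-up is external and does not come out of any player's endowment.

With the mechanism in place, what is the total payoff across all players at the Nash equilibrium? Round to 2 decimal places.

The effective private return is 4.8 × 1.39 / 7 = 0.9531, which is still under 1, so the mechanism doesn't change anyone's dominant strategy: zero contribution.
Everyone keeps their endowment and the group total is 7 × 53 = 371.

371.00 credits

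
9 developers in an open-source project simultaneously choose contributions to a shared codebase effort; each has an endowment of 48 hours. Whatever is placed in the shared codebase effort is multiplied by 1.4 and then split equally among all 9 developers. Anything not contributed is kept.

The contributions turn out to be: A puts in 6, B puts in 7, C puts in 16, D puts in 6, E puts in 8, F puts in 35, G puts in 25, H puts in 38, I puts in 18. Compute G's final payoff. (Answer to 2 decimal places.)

Total contributed: 6 + 7 + 16 + 6 + 8 + 35 + 25 + 38 + 18 = 159.
Each receives 1.4 × 159 / 9 = 24.73 from the shared codebase effort.
G keeps 48 − 25 = 23, so G's payoff is 23 + 24.73 = 47.73.

47.73 hours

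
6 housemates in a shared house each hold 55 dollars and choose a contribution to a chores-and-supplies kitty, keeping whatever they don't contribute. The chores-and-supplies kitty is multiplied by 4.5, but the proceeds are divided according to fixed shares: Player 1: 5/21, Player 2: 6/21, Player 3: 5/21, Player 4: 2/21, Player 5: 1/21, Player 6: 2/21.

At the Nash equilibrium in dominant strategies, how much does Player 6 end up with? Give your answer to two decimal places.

125.71 dollars

A player with share s gets back 4.5·s per unit contributed, so full contribution is dominant for anyone with s > 1/4.5 = 0.2222 and zero contribution is dominant for anyone below.
The shares above 0.2222 belong to Player 1, Player 2 and Player 3, contributing 55 each; the remaining 3 contribute 0. Total contributed: 165.
Player 6 keeps 55 and receives 4.5 × 165 × 2/21 = 70.71 from the chores-and-supplies kitty, for a payoff of 125.71.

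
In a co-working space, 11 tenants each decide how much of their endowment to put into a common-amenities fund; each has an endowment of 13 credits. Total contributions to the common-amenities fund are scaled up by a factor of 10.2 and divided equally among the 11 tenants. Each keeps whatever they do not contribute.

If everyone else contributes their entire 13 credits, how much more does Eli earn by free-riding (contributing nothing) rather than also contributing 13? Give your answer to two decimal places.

0.95 credits

Switching from a contribution of 13 to 0 lets Eli keep an extra 13 credits, but lowers the common-amenities fund by 13, which costs Eli their own share of that drop: 10.2/11 × 13 = 12.05.
Net gain = 13 − 12.05 = 0.95. The private return per contributed unit (0.9273) is below 1, so free-riding is indeed the best response regardless of what the others do.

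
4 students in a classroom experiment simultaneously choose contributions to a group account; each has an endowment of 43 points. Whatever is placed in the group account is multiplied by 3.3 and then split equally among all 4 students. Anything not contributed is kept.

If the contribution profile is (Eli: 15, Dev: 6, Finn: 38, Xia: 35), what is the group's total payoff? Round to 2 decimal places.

388.20 points

Total contributed: 15 + 6 + 38 + 35 = 94; total kept: 4 × 43 − 94 = 78.
The group account pays out 3.3 × 94 = 310.20 in aggregate.
Group total = 78 + 310.20 = 388.20.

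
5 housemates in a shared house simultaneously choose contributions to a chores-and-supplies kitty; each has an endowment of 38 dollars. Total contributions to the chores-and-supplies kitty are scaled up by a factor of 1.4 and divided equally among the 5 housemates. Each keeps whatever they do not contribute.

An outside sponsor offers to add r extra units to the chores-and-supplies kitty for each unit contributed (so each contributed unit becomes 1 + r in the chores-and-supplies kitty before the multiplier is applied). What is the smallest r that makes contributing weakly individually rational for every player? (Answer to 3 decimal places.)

2.571

With matching at rate r, one contributed unit becomes (1 + r) in the chores-and-supplies kitty and returns 1.4 × (1 + r) / 5 to the contributor.
Setting this equal to 1: 1 + r = 5/1.4 = 3.5714.
So the minimum matching rate is r = 3.5714 − 1 = 2.571.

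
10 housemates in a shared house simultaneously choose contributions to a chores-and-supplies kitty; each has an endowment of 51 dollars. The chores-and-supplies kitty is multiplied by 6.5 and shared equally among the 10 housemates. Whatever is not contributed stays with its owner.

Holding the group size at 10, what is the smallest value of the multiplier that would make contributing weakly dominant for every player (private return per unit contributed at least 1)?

10

A contributed unit returns (multiplier)/10 to its contributor.
This reaches 1 exactly when the multiplier is 10.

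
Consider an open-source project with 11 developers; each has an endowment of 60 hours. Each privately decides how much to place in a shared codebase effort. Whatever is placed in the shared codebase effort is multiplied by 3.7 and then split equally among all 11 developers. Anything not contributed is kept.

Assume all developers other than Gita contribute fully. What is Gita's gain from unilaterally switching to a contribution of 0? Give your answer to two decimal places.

Switching from a contribution of 60 to 0 lets Gita keep an extra 60 hours, but lowers the shared codebase effort by 60, which costs Gita their own share of that drop: 3.7/11 × 60 = 20.18.
Net gain = 60 − 20.18 = 39.82. The private return per contributed unit (0.3364) is below 1, so free-riding is indeed the best response regardless of what the others do.

39.82 hours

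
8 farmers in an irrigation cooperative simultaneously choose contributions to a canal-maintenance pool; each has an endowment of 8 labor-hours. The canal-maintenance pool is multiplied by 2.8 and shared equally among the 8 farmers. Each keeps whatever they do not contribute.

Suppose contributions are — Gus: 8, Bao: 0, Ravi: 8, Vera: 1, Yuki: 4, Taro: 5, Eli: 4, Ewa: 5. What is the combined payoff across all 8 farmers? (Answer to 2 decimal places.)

Total contributed: 8 + 0 + 8 + 1 + 4 + 5 + 4 + 5 = 35; total kept: 8 × 8 − 35 = 29.
The canal-maintenance pool pays out 2.8 × 35 = 98.00 in aggregate.
Group total = 29 + 98.00 = 127.00.

127.00 labor-hours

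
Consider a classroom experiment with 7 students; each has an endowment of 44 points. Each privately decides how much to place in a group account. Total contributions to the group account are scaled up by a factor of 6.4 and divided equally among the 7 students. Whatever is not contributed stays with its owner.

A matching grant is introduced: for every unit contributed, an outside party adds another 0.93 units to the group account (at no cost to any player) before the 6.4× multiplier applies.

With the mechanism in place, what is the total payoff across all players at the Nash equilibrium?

The effective private return per unit is now 6.4 × 1.93 / 7 = 1.7646 > 1, so every player's dominant strategy flips to full contribution.
At the Nash equilibrium everyone contributes 44. Group total payoff = 6.4 × 1.93 × 308 = 3804.42.

3804.42 points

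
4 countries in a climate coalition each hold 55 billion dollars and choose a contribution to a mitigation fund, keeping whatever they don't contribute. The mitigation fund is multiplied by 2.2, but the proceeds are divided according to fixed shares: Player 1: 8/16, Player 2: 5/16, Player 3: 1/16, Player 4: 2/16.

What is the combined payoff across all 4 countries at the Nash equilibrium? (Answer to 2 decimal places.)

Player j's private return per contributed unit is 2.2 × (j's share). Contributing is weakly dominant for j when that share is at least 1/2.2 = 0.4545, and contributing 0 is dominant otherwise.
The only share above 0.4545 is Player 1's 8/16, contributing 55; the remaining 3 contribute 0. Total contributed: 55.
The mitigation fund pays out 2.2 × 55 = 121.00 in total (split across the unequal shares, but the aggregate is all that matters for the group sum).
The 3 free-riders keep 55 each, adding 165. Group total = 165 + 121.00 = 286.00.

286.00 billion dollars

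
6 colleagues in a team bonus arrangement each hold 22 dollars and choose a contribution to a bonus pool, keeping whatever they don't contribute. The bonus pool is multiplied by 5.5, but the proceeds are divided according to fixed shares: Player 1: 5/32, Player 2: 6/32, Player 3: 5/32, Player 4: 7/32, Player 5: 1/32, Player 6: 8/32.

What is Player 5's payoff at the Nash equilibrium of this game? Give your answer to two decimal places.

33.34 dollars

Each unit j contributes comes back to j as 5.5 × (j's share), so j prefers to contribute only if that share exceeds 1/5.5 = 0.1818; otherwise keeping the unit dominates.
Player 2, Player 4 and Player 6 clear that bar, contributing 22 each; the remaining 3 contribute 0. Total contributed: 66.
Player 5 keeps 22 and receives 5.5 × 66 × 1/32 = 11.34 from the bonus pool, for a payoff of 33.34.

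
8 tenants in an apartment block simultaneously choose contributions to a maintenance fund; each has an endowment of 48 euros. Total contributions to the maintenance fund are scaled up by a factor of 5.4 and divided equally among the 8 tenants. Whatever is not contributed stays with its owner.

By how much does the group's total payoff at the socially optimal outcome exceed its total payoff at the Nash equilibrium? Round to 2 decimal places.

1689.60 euros

Each contributed unit returns 5.4/8 = 0.6750 to its contributor — below 1 — so contributing 0 is dominant for every player. At the Nash equilibrium everyone keeps their 48, and the group total is 8 × 48 = 384.
Each contributed unit returns 5.400 to the group as a whole (0.6750 to each of 8 players), which exceeds 1, so the social optimum is full contribution: group total = 5.400 × 384 = 2073.60.
Efficiency loss = 2073.60 − 384 = 1689.60.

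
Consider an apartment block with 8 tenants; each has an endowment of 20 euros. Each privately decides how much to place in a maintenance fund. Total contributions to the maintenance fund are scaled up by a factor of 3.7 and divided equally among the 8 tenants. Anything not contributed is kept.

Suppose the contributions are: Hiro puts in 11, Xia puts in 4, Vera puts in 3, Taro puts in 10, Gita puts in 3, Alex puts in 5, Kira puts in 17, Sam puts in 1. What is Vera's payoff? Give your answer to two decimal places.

Total contributed: 11 + 4 + 3 + 10 + 3 + 5 + 17 + 1 = 54.
Each receives 3.7 × 54 / 8 = 24.98 from the maintenance fund.
Vera keeps 20 − 3 = 17, so Vera's payoff is 17 + 24.98 = 41.98.

41.98 euros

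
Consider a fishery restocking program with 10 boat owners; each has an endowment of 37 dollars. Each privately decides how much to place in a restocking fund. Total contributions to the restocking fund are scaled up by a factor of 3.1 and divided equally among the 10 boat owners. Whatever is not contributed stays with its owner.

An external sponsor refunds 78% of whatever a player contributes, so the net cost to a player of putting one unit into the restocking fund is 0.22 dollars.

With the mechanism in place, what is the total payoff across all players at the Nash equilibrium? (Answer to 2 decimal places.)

1435.60 dollars

Under the mechanism each unit contributed yields (3.1/10) / 0.22 = 1.4091 back to its contributor per unit of net cost, which exceeds 1, making full contribution the dominant choice for everyone.
At the Nash equilibrium everyone contributes 37. Group total payoff = 10 × (37 × 0.78 + 3.1 × 37) = 1435.60.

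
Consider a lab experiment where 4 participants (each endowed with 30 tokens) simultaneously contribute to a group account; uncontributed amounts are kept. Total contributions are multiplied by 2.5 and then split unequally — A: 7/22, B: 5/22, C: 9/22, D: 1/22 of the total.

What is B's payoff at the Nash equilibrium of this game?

Player j's private return per contributed unit is 2.5 × (j's share). Contributing is weakly dominant for j when that share is at least 1/2.5 = 0.4000, and contributing 0 is dominant otherwise.
Only C (9/22) clears that bar, contributing 30; the remaining 3 contribute 0. Total contributed: 30.
B keeps 30 and receives 2.5 × 30 × 5/22 = 17.05 from the group account, for a payoff of 47.05.

47.05 tokens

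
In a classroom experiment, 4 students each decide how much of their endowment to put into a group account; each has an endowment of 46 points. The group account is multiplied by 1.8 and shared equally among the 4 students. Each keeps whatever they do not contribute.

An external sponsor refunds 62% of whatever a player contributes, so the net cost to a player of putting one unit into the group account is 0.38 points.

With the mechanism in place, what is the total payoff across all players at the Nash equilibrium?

445.28 points

The effective private return per unit is now (1.8/4) / 0.38 = 1.1842 > 1, so every player's dominant strategy flips to full contribution.
So the Nash equilibrium is full contribution by all 4; the group earns 4 × (46 × 0.62 + 1.8 × 46) = 445.28.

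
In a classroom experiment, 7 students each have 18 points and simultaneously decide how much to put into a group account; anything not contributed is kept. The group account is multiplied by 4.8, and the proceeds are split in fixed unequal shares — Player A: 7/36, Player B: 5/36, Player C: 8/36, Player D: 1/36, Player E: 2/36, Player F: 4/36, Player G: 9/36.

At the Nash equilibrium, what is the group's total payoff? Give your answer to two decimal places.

262.80 points

For player j, contributing a unit is worthwhile iff 4.8 × (j's share) ≥ 1, i.e. iff j's share is at least 0.2083.
The shares above 0.2083 belong to Player C and Player G, contributing 18 each; the remaining 5 contribute 0. Total contributed: 36.
The group account pays out 4.8 × 36 = 172.80 in total (split across the unequal shares, but the aggregate is all that matters for the group sum).
The 5 free-riders keep 18 each, adding 90. Group total = 90 + 172.80 = 262.80.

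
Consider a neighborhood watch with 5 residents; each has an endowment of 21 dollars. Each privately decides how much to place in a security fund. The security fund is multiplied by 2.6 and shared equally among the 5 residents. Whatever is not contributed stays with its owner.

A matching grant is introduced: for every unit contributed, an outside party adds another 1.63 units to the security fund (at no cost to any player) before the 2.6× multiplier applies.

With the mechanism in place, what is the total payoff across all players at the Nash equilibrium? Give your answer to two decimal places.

Under the mechanism each unit contributed yields 2.6 × 2.63 / 5 = 1.3676 back to its contributor per unit of net cost, which exceeds 1, making full contribution the dominant choice for everyone.
At the Nash equilibrium everyone contributes 21. Group total payoff = 2.6 × 2.63 × 105 = 717.99.

717.99 dollars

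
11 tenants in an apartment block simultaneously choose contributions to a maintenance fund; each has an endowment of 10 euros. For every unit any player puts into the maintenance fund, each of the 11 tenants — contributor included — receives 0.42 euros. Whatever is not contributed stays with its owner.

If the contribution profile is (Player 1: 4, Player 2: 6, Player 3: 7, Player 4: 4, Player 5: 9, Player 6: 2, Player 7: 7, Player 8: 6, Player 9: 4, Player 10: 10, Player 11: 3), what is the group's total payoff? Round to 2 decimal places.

334.44 euros

Total contributed: 4 + 6 + 7 + 4 + 9 + 2 + 7 + 6 + 4 + 10 + 3 = 62; total kept: 11 × 10 − 62 = 48.
The maintenance fund pays out 0.42 × 11 × 62 = 286.44 in aggregate.
Group total = 48 + 286.44 = 334.44.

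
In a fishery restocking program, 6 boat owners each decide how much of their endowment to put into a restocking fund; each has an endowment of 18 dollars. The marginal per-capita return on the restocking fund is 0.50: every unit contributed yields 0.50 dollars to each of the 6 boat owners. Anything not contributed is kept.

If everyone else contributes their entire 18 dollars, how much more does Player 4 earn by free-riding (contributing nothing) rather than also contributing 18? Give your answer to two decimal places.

9.00 dollars

Switching from a contribution of 18 to 0 lets Player 4 keep an extra 18 dollars, but lowers the restocking fund by 18, which costs Player 4 their own share of that drop: 0.50 × 18 = 9.00.
Net gain = 18 − 9.00 = 9.00. The private return per contributed unit (0.50) is below 1, so free-riding is indeed the best response regardless of what the others do.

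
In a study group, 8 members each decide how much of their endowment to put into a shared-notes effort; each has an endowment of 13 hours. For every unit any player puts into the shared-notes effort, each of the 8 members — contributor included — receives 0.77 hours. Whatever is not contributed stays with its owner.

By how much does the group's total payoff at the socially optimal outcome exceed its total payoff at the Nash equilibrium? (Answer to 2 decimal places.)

The private return per contributed unit is 0.77 < 1, so contributing 0 is dominant for every player. At the Nash equilibrium everyone keeps their 13, and the group total is 8 × 13 = 104.
Each contributed unit returns 6.160 to the group as a whole (0.77 to each of 8 players), which exceeds 1, so the social optimum is full contribution: group total = 6.160 × 104 = 640.64.
Efficiency loss = 640.64 − 104 = 536.64.

536.64 hours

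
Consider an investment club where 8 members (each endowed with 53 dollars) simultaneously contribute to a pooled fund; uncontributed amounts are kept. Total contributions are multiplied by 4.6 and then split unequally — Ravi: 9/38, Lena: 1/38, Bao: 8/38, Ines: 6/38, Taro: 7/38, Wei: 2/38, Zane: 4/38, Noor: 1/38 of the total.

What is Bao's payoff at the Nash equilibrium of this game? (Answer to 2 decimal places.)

104.33 dollars

A player with share s gets back 4.6·s per unit contributed, so full contribution is dominant for anyone with s > 1/4.6 = 0.2174 and zero contribution is dominant for anyone below.
Ravi alone (share 9/38) is above the threshold, contributing 53; the remaining 7 contribute 0. Total contributed: 53.
Bao keeps 53 and receives 4.6 × 53 × 8/38 = 51.33 from the pooled fund, for a payoff of 104.33.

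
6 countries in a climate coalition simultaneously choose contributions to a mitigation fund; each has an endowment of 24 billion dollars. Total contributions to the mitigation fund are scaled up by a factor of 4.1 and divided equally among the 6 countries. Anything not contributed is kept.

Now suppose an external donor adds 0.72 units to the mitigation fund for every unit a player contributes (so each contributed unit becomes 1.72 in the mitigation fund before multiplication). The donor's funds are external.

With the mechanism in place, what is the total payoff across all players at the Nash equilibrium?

1015.49 billion dollars

With the mechanism, a contributed unit returns 4.1 × 1.72 / 6 = 1.1753 per unit of net cost to the contributor — now above 1 — so contributing fully is weakly dominant for every player.
At the Nash equilibrium everyone contributes 24. Group total payoff = 4.1 × 1.72 × 144 = 1015.49.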